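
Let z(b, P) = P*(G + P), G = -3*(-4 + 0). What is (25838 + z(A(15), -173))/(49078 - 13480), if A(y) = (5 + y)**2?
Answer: 17897/11866 ≈ 1.5083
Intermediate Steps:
G = 12 (G = -3*(-4) = 12)
z(b, P) = P*(12 + P)
(25838 + z(A(15), -173))/(49078 - 13480) = (25838 - 173*(12 - 173))/(49078 - 13480) = (25838 - 173*(-161))/35598 = (25838 + 27853)*(1/35598) = 53691*(1/35598) = 17897/11866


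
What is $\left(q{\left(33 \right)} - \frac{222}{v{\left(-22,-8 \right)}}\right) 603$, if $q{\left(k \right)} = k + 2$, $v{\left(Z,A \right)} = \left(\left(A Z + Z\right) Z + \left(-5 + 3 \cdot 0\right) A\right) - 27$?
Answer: $\frac{2643083}{125} \approx 21145.0$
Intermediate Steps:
$v{\left(Z,A \right)} = -27 - 5 A + Z \left(Z + A Z\right)$ ($v{\left(Z,A \right)} = \left(\left(Z + A Z\right) Z + \left(-5 + 0\right) A\right) - 27 = \left(Z \left(Z + A Z\right) - 5 A\right) - 27 = \left(- 5 A + Z \left(Z + A Z\right)\right) - 27 = -27 - 5 A + Z \left(Z + A Z\right)$)
$q{\left(k \right)} = 2 + k$
$\left(q{\left(33 \right)} - \frac{222}{v{\left(-22,-8 \right)}}\right) 603 = \left(\left(2 + 33\right) - \frac{222}{-27 + \left(-22\right)^{2} - -40 - 8 \left(-22\right)^{2}}\right) 603 = \left(35 - \frac{222}{-27 + 484 + 40 - 3872}\right) 603 = \left(35 - \frac{222}{-3375}\right) 603 = \left(35 - - \frac{74}{1125}\right) 603 = \left(35 + \frac{74}{1125}\right) 603 = \frac{39449}{1125} \cdot 603 = \frac{2643083}{125}$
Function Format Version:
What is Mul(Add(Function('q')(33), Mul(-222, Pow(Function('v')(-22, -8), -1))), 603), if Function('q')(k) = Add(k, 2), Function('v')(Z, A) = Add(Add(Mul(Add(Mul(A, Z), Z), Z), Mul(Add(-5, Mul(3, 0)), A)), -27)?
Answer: Rational(2643083, 125) ≈ 21145.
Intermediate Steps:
Function('v')(Z, A) = Add(-27, Mul(-5, A), Mul(Z, Add(Z, Mul(A, Z)))) (Function('v')(Z, A) = Add(Add(Mul(Add(Z, Mul(A, Z)), Z), Mul(Add(-5, 0), A)), -27) = Add(Add(Mul(Z, Add(Z, Mul(A, Z))), Mul(-5, A)), -27) = Add(Add(Mul(-5, A), Mul(Z, Add(Z, Mul(A, Z)))), -27) = Add(-27, Mul(-5, A), Mul(Z, Add(Z, Mul(A, Z)))))
Function('q')(k) = Add(2, k)
Mul(Add(Function('q')(33), Mul(-222, Pow(Function('v')(-22, -8), -1))), 603) = Mul(Add(Add(2, 33), Mul(-222, Pow(Add(-27, Pow(-22, 2), Mul(-5, -8), Mul(-8, Pow(-22, 2))), -1))), 603) = Mul(Add(35, Mul(-222, Pow(Add(-27, 484, 40, Mul(-8, 484)), -1))), 603) = Mul(Add(35, Mul(-222, Pow(Add(-27, 484, 40, -3872), -1))), 603) = Mul(Add(35, Mul(-222, Pow(-3375, -1))), 603) = Mul(Add(35, Mul(-222, Rational(-1, 3375))), 603) = Mul(Add(35, Rational(74, 1125)), 603) = Mul(Rational(39449, 1125), 603) = Rational(2643083, 125)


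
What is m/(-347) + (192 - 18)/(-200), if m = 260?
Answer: -56189/34700 ≈ -1.6193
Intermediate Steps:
m/(-347) + (192 - 18)/(-200) = 260/(-347) + (192 - 18)/(-200) = 260*(-1/347) + 174*(-1/200) = -260/347 - 87/100 = -56189/34700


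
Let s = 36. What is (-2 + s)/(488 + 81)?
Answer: 34/569 ≈ 0.059754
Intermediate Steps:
(-2 + s)/(488 + 81) = (-2 + 36)/(488 + 81) = 34/569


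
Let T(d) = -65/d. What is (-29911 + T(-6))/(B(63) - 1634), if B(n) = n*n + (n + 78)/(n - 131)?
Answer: -6099634/475917 ≈ -12.817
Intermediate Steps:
T(d) = -65/d
B(n) = n² + (78 + n)/(-131 + n)
(-29911 + T(-6))/(B(63) - 1634) = (-29911 - 65/(-6))/((78 + 63 + 63³ - 131*63²)/(-131 + 63) - 1634) = (-29911 - 65*(-⅙))/((78 + 63 + 250047 - 131*3969)/(-68) - 1634) = (-29911 + 65/6)/(-(78 + 63 + 250047 - 519939)/68 - 1634) = -179401/(6*(-1/68*(-269751) - 1634)) = -179401/(6*(269751/68 - 1634)) = -179401/(6*158639/68) = -179401/6*68/158639 = -6099634/475917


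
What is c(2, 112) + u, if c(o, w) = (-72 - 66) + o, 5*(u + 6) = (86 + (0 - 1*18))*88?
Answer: 5274/5 ≈ 1054.8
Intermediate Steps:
u = 5954/5 (u = -6 + ((86 + (0 - 1*18))*88)/5 = -6 + ((86 + (0 - 18))*88)/5 = -6 + ((86 - 18)*88)/5 = -6 + (68*88)/5 = -6 + (⅕)*5984 = -6 + 5984/5 = 5954/5 ≈ 1190.8)
c(o, w) = -138 + o
c(2, 112) + u = (-138 + 2) + 5954/5 = -136 + 5954/5 = 5274/5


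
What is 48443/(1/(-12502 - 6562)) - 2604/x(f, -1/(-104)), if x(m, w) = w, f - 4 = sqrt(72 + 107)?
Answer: -923788168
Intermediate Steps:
f = 4 + sqrt(179) (f = 4 + sqrt(72 + 107) = 4 + sqrt(179) ≈ 17.379)
48443/(1/(-12502 - 6562)) - 2604/x(f, -1/(-104)) = 48443/(1/(-12502 - 6562)) - 2604/((-1/(-104))) = 48443/(1/(-19064)) - 2604/((-1*(-1/104))) = 48443/(-1/19064) - 2604/1/104 = 48443*(-19064) - 2604*104 = -923517352 - 270816 = -923788168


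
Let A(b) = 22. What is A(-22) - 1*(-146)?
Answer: 168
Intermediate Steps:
A(-22) - 1*(-146) = 22 - 1*(-146) = 22 + 146 = 168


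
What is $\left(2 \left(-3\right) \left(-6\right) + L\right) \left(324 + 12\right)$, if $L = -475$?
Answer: $-147504$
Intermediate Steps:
$\left(2 \left(-3\right) \left(-6\right) + L\right) \left(324 + 12\right) = \left(2 \left(-3\right) \left(-6\right) - 475\right) \left(324 + 12\right) = \left(\left(-6\right) \left(-6\right) - 475\right) 336 = \left(36 - 475\right) 336 = \left(-439\right) 336 = -147504$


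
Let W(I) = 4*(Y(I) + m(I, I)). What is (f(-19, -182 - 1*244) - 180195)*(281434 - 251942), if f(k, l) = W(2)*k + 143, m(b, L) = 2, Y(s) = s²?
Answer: -5323541936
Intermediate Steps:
W(I) = 8 + 4*I² (W(I) = 4*(I² + 2) = 4*(2 + I²) = 8 + 4*I²)
f(k, l) = 143 + 24*k (f(k, l) = (8 + 4*2²)*k + 143 = (8 + 4*4)*k + 143 = (8 + 16)*k + 143 = 24*k + 143 = 143 + 24*k)
(f(-19, -182 - 1*244) - 180195)*(281434 - 251942) = ((143 + 24*(-19)) - 180195)*(281434 - 251942) = ((143 - 456) - 180195)*29492 = (-313 - 180195)*29492 = -180508*29492 = -5323541936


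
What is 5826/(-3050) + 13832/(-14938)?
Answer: -4614871/1627175 ≈ -2.8361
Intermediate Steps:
5826/(-3050) + 13832/(-14938) = 5826*(-1/3050) + 13832*(-1/14938) = -2913/1525 - 988/1067 = -4614871/1627175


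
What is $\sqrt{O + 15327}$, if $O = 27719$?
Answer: $\sqrt{43046} \approx 207.48$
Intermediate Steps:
$\sqrt{O + 15327} = \sqrt{27719 + 15327} = \sqrt{43046}$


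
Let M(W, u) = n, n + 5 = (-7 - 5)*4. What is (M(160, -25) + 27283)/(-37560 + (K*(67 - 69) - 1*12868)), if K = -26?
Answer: -13615/25188 ≈ -0.54053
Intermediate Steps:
n = -53 (n = -5 + (-7 - 5)*4 = -5 - 12*4 = -5 - 48 = -53)
M(W, u) = -53
(M(160, -25) + 27283)/(-37560 + (K*(67 - 69) - 1*12868)) = (-53 + 27283)/(-37560 + (-26*(67 - 69) - 1*12868)) = 27230/(-37560 + (-26*(-2) - 12868)) = 27230/(-37560 + (52 - 12868)) = 27230/(-37560 - 12816) = 27230/(-50376) = 27230*(-1/50376) = -13615/25188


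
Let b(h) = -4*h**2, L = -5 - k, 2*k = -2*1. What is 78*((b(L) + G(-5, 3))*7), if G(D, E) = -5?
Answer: -37674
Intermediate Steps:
k = -1 (k = (-2*1)/2 = (1/2)*(-2) = -1)
L = -4 (L = -5 - 1*(-1) = -5 + 1 = -4)
78*((b(L) + G(-5, 3))*7) = 78*((-4*(-4)**2 - 5)*7) = 78*((-4*16 - 5)*7) = 78*((-64 - 5)*7) = 78*(-69*7) = 78*(-483) = -37674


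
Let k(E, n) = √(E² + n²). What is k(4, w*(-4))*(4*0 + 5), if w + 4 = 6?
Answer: 20*√5 ≈ 44.721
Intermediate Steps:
w = 2 (w = -4 + 6 = 2)
k(4, w*(-4))*(4*0 + 5) = √(4² + (2*(-4))²)*(4*0 + 5) = √(16 + (-8)²)*(0 + 5) = √(16 + 64)*5 = √80*5 = (4*√5)*5 = 20*√5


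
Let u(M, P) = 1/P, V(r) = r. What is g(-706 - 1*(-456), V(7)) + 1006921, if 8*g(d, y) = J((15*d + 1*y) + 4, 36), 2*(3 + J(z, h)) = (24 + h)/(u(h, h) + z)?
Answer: 1084276294015/1076824 ≈ 1.0069e+6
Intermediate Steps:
J(z, h) = -3 + (24 + h)/(2*(z + 1/h)) (J(z, h) = -3 + ((24 + h)/(1/h + z))/2 = -3 + ((24 + h)/(z + 1/h))/2 = -3 + (24 + h)/(2*(z + 1/h)))
g(d, y) = (1290 - 3240*d - 216*y)/(16*(145 + 36*y + 540*d)) (g(d, y) = ((-6 + 36*(24 + 36 - 6*((15*d + 1*y) + 4)))/(2*(1 + 36*((15*d + 1*y) + 4))))/8 = ((-6 + 36*(24 + 36 - 6*((15*d + y) + 4)))/(2*(1 + 36*((15*d + y) + 4))))/8 = ((-6 + 36*(24 + 36 - 6*((y + 15*d) + 4)))/(2*(1 + 36*((y + 15*d) + 4))))/8 = ((-6 + 36*(24 + 36 - 6*(4 + y + 15*d)))/(2*(1 + 36*(4 + y + 15*d))))/8 = ((-6 + 36*(24 + 36 + (-24 - 90*d - 6*y)))/(2*(1 + (144 + 36*y + 540*d))))/8 = ((-6 + 36*(36 - 90*d - 6*y))/(2*(145 + 36*y + 540*d)))/8 = ((-6 + (1296 - 3240*d - 216*y))/(2*(145 + 36*y + 540*d)))/8 = ((1290 - 3240*d - 216*y)/(2*(145 + 36*y + 540*d)))/8 = (1290 - 3240*d - 216*y)/(16*(145 + 36*y + 540*d)))
g(-706 - 1*(-456), V(7)) + 1006921 = 3*(215 - 540*(-706 - 1*(-456)) - 36*7)/(8*(145 + 36*7 + 540*(-706 - 1*(-456)))) + 1006921 = 3*(215 - 540*(-706 + 456) - 252)/(8*(145 + 252 + 540*(-706 + 456))) + 1006921 = 3*(215 - 540*(-250) - 252)/(8*(145 + 252 + 540*(-250))) + 1006921 = 3*(215 + 135000 - 252)/(8*(145 + 252 - 135000)) + 1006921 = (3/8)*134963/(-134603) + 1006921 = (3/8)*(-1/134603)*134963 + 1006921 = -404889/1076824 + 1006921 = 1084276294015/1076824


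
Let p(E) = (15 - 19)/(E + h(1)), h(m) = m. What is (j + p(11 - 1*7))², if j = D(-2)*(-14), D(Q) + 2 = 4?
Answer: 20736/25 ≈ 829.44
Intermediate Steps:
D(Q) = 2 (D(Q) = -2 + 4 = 2)
p(E) = -4/(1 + E) (p(E) = (15 - 19)/(E + 1) = -4/(1 + E))
j = -28 (j = 2*(-14) = -28)
(j + p(11 - 1*7))² = (-28 - 4/(1 + (11 - 1*7)))² = (-28 - 4/(1 + (11 - 7)))² = (-28 - 4/(1 + 4))² = (-28 - 4/5)² = (-28 - 4*⅕)² = (-28 - ⅘)² = (-144/5)² = 20736/25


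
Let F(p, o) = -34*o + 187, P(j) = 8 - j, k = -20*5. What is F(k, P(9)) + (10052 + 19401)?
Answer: 29674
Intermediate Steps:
k = -100
F(p, o) = 187 - 34*o
F(k, P(9)) + (10052 + 19401) = (187 - 34*(8 - 1*9)) + (10052 + 19401) = (187 - 34*(8 - 9)) + 29453 = (187 - 34*(-1)) + 29453 = (187 + 34) + 29453 = 221 + 29453 = 29674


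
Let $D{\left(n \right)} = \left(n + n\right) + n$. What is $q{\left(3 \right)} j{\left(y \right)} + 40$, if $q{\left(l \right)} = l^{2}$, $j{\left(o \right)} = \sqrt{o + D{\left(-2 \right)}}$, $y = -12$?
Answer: $40 + 27 i \sqrt{2} \approx 40.0 + 38.184 i$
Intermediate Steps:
$D{\left(n \right)} = 3 n$ ($D{\left(n \right)} = 2 n + n = 3 n$)
$j{\left(o \right)} = \sqrt{-6 + o}$ ($j{\left(o \right)} = \sqrt{o + 3 \left(-2\right)} = \sqrt{o - 6} = \sqrt{-6 + o}$)
$q{\left(3 \right)} j{\left(y \right)} + 40 = 3^{2} \sqrt{-6 - 12} + 40 = 9 \sqrt{-18} + 40 = 9 \cdot 3 i \sqrt{2} + 40 = 27 i \sqrt{2} + 40 = 40 + 27 i \sqrt{2}$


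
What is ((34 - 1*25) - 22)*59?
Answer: -767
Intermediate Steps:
((34 - 1*25) - 22)*59 = ((34 - 25) - 22)*59 = (9 - 22)*59 = -13*59 = -767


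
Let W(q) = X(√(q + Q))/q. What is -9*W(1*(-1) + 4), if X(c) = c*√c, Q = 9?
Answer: -6*√2*3^(¾) ≈ -19.342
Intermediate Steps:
X(c) = c^(3/2)
W(q) = (9 + q)^(¾)/q (W(q) = (√(q + 9))^(3/2)/q = (√(9 + q))^(3/2)/q = (9 + q)^(¾)/q)
-9*W(1*(-1) + 4) = -9*(9 + (1*(-1) + 4))^(¾)/(1*(-1) + 4) = -9*(9 + (-1 + 4))^(¾)/(-1 + 4) = -9*(9 + 3)^(¾)/3 = -3*12^(¾) = -3*2*√2*3^(¾) = -6*√2*3^(¾)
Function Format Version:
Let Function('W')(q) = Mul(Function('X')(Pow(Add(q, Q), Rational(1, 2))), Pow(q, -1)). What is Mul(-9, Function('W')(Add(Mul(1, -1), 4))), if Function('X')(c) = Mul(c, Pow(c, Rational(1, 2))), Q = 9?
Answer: Mul(-6, Pow(2, Rational(1, 2)), Pow(3, Rational(3, 4))) ≈ -19.342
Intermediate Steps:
Function('X')(c) = Pow(c, Rational(3, 2))
Function('W')(q) = Mul(Pow(q, -1), Pow(Add(9, q), Rational(3, 4))) (Function('W')(q) = Mul(Pow(Pow(Add(q, 9), Rational(1, 2)), Rational(3, 2)), Pow(q, -1)) = Mul(Pow(Pow(Add(9, q), Rational(1, 2)), Rational(3, 2)), Pow(q, -1)) = Mul(Pow(Add(9, q), Rational(3, 4)), Pow(q, -1)) = Mul(Pow(q, -1), Pow(Add(9, q), Rational(3, 4))))
Mul(-9, Function('W')(Add(Mul(1, -1), 4))) = Mul(-9, Mul(Pow(Add(Mul(1, -1), 4), -1), Pow(Add(9, Add(Mul(1, -1), 4)), Rational(3, 4)))) = Mul(-9, Mul(Pow(Add(-1, 4), -1), Pow(Add(9, Add(-1, 4)), Rational(3, 4)))) = Mul(-9, Mul(Pow(3, -1), Pow(Add(9, 3), Rational(3, 4)))) = Mul(-9, Mul(Rational(1, 3), Pow(12, Rational(3, 4)))) = Mul(-9, Mul(Rational(1, 3), Mul(2, Pow(2, Rational(1, 2)), Pow(3, Rational(3, 4))))) = Mul(-9, Mul(Rational(2, 3), Pow(2, Rational(1, 2)), Pow(3, Rational(3, 4)))) = Mul(-6, Pow(2, Rational(1, 2)), Pow(3, Rational(3, 4)))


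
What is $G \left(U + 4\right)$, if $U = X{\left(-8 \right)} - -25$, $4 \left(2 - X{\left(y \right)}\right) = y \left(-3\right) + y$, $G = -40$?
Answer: $-1080$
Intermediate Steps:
$X{\left(y \right)} = 2 + \frac{y}{2}$ ($X{\left(y \right)} = 2 - \frac{y \left(-3\right) + y}{4} = 2 - \frac{- 3 y + y}{4} = 2 - \frac{\left(-2\right) y}{4} = 2 + \frac{y}{2}$)
$U = 23$ ($U = \left(2 + \frac{1}{2} \left(-8\right)\right) - -25 = \left(2 - 4\right) + 25 = -2 + 25 = 23$)
$G \left(U + 4\right) = - 40 \left(23 + 4\right) = \left(-40\right) 27 = -1080$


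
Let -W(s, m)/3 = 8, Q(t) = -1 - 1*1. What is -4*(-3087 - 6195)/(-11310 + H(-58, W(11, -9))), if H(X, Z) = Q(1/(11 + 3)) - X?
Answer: -1092/331 ≈ -3.2991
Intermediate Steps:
Q(t) = -2 (Q(t) = -1 - 1 = -2)
W(s, m) = -24 (W(s, m) = -3*8 = -24)
H(X, Z) = -2 - X
-4*(-3087 - 6195)/(-11310 + H(-58, W(11, -9))) = -4*(-3087 - 6195)/(-11310 + (-2 - 1*(-58))) = -(-37128)/(-11310 + (-2 + 58)) = -(-37128)/(-11310 + 56) = -(-37128)/(-11254) = -(-37128)*(-1)/11254 = -4*273/331 = -1092/331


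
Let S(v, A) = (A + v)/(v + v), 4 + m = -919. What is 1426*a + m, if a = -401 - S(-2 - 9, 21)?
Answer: -6293109/11 ≈ -5.7210e+5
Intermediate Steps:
m = -923 (m = -4 - 919 = -923)
S(v, A) = (A + v)/(2*v) (S(v, A) = (A + v)/((2*v)) = (A + v)*(1/(2*v)) = (A + v)/(2*v))
a = -4406/11 (a = -401 - (21 + (-2 - 9))/(2*(-2 - 9)) = -401 - (21 - 11)/(2*(-11)) = -401 - (-1)*10/(2*11) = -401 - 1*(-5/11) = -401 + 5/11 = -4406/11 ≈ -400.55)
1426*a + m = 1426*(-4406/11) - 923 = -6282956/11 - 923 = -6293109/11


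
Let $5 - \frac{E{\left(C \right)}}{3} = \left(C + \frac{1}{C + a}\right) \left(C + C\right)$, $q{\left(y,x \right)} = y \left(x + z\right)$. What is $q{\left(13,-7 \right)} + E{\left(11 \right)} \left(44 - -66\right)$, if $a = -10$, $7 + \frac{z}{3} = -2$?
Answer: $-85912$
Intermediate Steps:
$z = -27$ ($z = -21 + 3 \left(-2\right) = -21 - 6 = -27$)
$q{\left(y,x \right)} = y \left(-27 + x\right)$ ($q{\left(y,x \right)} = y \left(x - 27\right) = y \left(-27 + x\right)$)
$E{\left(C \right)} = 15 - 6 C \left(C + \frac{1}{-10 + C}\right)$ ($E{\left(C \right)} = 15 - 3 \left(C + \frac{1}{C - 10}\right) \left(C + C\right) = 15 - 3 \left(C + \frac{1}{-10 + C}\right) 2 C = 15 - 3 \cdot 2 C \left(C + \frac{1}{-10 + C}\right) = 15 - 6 C \left(C + \frac{1}{-10 + C}\right)$)
$q{\left(13,-7 \right)} + E{\left(11 \right)} \left(44 - -66\right) = 13 \left(-27 - 7\right) + \frac{3 \left(-50 - 2 \cdot 11^{3} + 3 \cdot 11 + 20 \cdot 11^{2}\right)}{-10 + 11} \left(44 - -66\right) = 13 \left(-34\right) + \frac{3 \left(-50 - 2662 + 33 + 20 \cdot 121\right)}{1} \left(44 + 66\right) = -442 + 3 \cdot 1 \left(-50 - 2662 + 33 + 2420\right) 110 = -442 + 3 \cdot 1 \left(-259\right) 110 = -442 - 85470 = -85912$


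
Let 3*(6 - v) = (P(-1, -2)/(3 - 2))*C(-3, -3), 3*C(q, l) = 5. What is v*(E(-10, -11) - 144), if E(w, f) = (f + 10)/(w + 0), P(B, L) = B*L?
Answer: -31658/45 ≈ -703.51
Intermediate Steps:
C(q, l) = 5/3 (C(q, l) = (1/3)*5 = 5/3)
E(w, f) = (10 + f)/w
v = 44/9 (v = 6 - (-1*(-2))/(3 - 2)*5/(3*3) = 6 - 2/1*5/(3*3) = 6 - 2*1*5/(3*3) = 6 - 2*5/(3*3) = 6 - 1/3*10/3 = 6 - 10/9 = 44/9 ≈ 4.8889)
v*(E(-10, -11) - 144) = 44*((10 - 11)/(-10) - 144)/9 = 44*(-1/10*(-1) - 144)/9 = 44*(1/10 - 144)/9 = (44/9)*(-1439/10) = -31658/45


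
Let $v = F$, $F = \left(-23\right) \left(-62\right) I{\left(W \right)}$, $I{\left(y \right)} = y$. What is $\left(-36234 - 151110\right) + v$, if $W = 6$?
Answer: $-178788$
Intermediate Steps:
$F = 8556$ ($F = \left(-23\right) \left(-62\right) 6 = 1426 \cdot 6 = 8556$)
$v = 8556$
$\left(-36234 - 151110\right) + v = \left(-36234 - 151110\right) + 8556 = -187344 + 8556 = -178788$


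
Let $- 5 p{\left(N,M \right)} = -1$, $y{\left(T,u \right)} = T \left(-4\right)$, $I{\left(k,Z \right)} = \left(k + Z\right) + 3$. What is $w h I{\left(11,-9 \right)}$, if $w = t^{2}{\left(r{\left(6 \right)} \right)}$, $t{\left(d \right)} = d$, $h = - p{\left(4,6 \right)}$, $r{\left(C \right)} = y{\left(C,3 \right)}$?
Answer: $-576$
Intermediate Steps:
$I{\left(k,Z \right)} = 3 + Z + k$ ($I{\left(k,Z \right)} = \left(Z + k\right) + 3 = 3 + Z + k$)
$y{\left(T,u \right)} = - 4 T$
$p{\left(N,M \right)} = \frac{1}{5}$ ($p{\left(N,M \right)} = \left(- \frac{1}{5}\right) \left(-1\right) = \frac{1}{5}$)
$r{\left(C \right)} = - 4 C$
$h = - \frac{1}{5}$ ($h = \left(-1\right) \frac{1}{5} = - \frac{1}{5} \approx -0.2$)
$w = 576$ ($w = \left(\left(-4\right) 6\right)^{2} = \left(-24\right)^{2} = 576$)
$w h I{\left(11,-9 \right)} = 576 \left(- \frac{1}{5}\right) \left(3 - 9 + 11\right) = \left(- \frac{576}{5}\right) 5 = -576$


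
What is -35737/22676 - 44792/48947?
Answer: -2764922331/1109922172 ≈ -2.4911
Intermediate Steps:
-35737/22676 - 44792/48947 = -2764922331/1109922172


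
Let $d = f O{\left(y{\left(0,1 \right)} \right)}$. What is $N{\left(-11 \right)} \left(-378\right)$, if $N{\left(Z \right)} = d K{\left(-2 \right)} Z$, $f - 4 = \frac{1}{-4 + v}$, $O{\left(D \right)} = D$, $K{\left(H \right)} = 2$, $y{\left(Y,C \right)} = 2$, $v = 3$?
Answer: $49896$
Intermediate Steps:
$f = 3$ ($f = 4 + \frac{1}{-4 + 3} = 4 + \frac{1}{-1} = 4 - 1 = 3$)
$d = 6$ ($d = 3 \cdot 2 = 6$)
$N{\left(Z \right)} = 12 Z$ ($N{\left(Z \right)} = 6 \cdot 2 Z = 12 Z$)
$N{\left(-11 \right)} \left(-378\right) = 12 \left(-11\right) \left(-378\right) = \left(-132\right) \left(-378\right) = 49896$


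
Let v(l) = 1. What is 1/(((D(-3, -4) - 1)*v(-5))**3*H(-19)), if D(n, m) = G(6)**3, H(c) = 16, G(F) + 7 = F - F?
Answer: -1/651321344 ≈ -1.5353e-9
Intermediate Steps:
G(F) = -7 (G(F) = -7 + (F - F) = -7 + 0 = -7)
D(n, m) = -343 (D(n, m) = (-7)**3 = -343)
1/(((D(-3, -4) - 1)*v(-5))**3*H(-19)) = 1/(((-343 - 1)*1)**3*16) = 1/((-344*1)**3*16) = 1/((-344)**3*16) = 1/(-40707584*16) = 1/(-651321344) = -1/651321344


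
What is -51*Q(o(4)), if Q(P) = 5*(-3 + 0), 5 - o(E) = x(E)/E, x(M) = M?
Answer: 765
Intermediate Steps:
o(E) = 4 (o(E) = 5 - E/E = 5 - 1*1 = 5 - 1 = 4)
Q(P) = -15 (Q(P) = 5*(-3) = -15)
-51*Q(o(4)) = -51*(-15) = 765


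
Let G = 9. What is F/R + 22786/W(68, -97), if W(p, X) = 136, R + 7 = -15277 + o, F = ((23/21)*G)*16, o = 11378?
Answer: 51905389/309876 ≈ 167.50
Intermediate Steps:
F = 1104/7 (F = ((23/21)*9)*16 = (69/7)*16 = 1104/7 ≈ 157.71)
R = -3906 (R = -7 + (-15277 + 11378) = -7 - 3899 = -3906)
F/R + 22786/W(68, -97) = (1104/7)/(-3906) + 22786/136 = (1104/7)*(-1/3906) + 22786*(1/136) = -184/4557 + 11393/68 = 51905389/309876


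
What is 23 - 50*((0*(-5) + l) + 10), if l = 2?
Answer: -577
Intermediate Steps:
23 - 50*((0*(-5) + l) + 10) = 23 - 50*((0*(-5) + 2) + 10) = 23 - 50*((0 + 2) + 10) = 23 - 50*(2 + 10) = 23 - 50*12 = 23 - 600 = -577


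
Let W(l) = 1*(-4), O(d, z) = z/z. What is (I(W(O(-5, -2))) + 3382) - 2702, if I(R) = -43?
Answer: 637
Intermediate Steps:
O(d, z) = 1
W(l) = -4
(I(W(O(-5, -2))) + 3382) - 2702 = (-43 + 3382) - 2702 = 3339 - 2702 = 637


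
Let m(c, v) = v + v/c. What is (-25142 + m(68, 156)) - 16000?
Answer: -696723/17 ≈ -40984.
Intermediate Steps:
(-25142 + m(68, 156)) - 16000 = (-25142 + (156 + 156/68)) - 16000 = (-25142 + (156 + 156*(1/68))) - 16000 = (-25142 + (156 + 39/17)) - 16000 = (-25142 + 2691/17) - 16000 = -424723/17 - 16000 = -696723/17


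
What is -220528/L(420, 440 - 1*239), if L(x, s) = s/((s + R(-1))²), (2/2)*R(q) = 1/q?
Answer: -8821120000/201 ≈ -4.3886e+7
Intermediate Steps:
R(q) = 1/q
L(x, s) = s/(-1 + s)² (L(x, s) = s/((s + 1/(-1))²) = s/((s - 1)²) = s/((-1 + s)²) = s/(-1 + s)²)
-220528/L(420, 440 - 1*239) = -220528*(-1 + (440 - 1*239))²/(440 - 1*239) = -220528*(-1 + (440 - 239))²/(440 - 239) = -220528*(-1 + 201)²/201 = -220528/(201/200²) = -220528/(201*(1/40000)) = -220528/201/40000 = -220528*40000/201 = -8821120000/201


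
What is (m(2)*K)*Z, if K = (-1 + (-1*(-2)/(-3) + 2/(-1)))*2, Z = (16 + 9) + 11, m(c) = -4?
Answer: 1056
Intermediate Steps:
Z = 36 (Z = 25 + 11 = 36)
K = -22/3 (K = (-1 + (2*(-1/3) + 2*(-1)))*2 = (-1 + (-2/3 - 2))*2 = (-1 - 8/3)*2 = -11/3*2 = -22/3 ≈ -7.3333)
(m(2)*K)*Z = -4*(-22/3)*36 = (88/3)*36 = 1056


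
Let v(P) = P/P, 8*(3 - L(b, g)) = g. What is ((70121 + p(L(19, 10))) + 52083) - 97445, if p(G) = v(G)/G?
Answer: 173317/7 ≈ 24760.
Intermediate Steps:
L(b, g) = 3 - g/8
v(P) = 1
p(G) = 1/G
((70121 + p(L(19, 10))) + 52083) - 97445 = ((70121 + 1/(3 - ⅛*10)) + 52083) - 97445 = ((70121 + 1/(3 - 5/4)) + 52083) - 97445 = ((70121 + 1/(7/4)) + 52083) - 97445 = ((70121 + 4/7) + 52083) - 97445 = (490851/7 + 52083) - 97445 = 855432/7 - 97445 = 173317/7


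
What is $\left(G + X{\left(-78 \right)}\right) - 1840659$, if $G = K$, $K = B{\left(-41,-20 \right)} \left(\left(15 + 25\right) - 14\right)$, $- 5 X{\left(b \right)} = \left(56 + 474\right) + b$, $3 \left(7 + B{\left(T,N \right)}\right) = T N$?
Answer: $- \frac{27507371}{15} \approx -1.8338 \cdot 10^{6}$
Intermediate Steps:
$B{\left(T,N \right)} = -7 + \frac{N T}{3}$ ($B{\left(T,N \right)} = -7 + \frac{T N}{3} = -7 + \frac{N T}{3}$)
$X{\left(b \right)} = -106 - \frac{b}{5}$ ($X{\left(b \right)} = - \frac{\left(56 + 474\right) + b}{5} = - \frac{530 + b}{5} = -106 - \frac{b}{5}$)
$K = \frac{20774}{3}$ ($K = \left(-7 + \frac{1}{3} \left(-20\right) \left(-41\right)\right) \left(\left(15 + 25\right) - 14\right) = \left(-7 + \frac{820}{3}\right) \left(40 - 14\right) = \frac{799}{3} \cdot 26 = \frac{20774}{3} \approx 6924.7$)
$G = \frac{20774}{3} \approx 6924.7$
$\left(G + X{\left(-78 \right)}\right) - 1840659 = \left(\frac{20774}{3} - \frac{452}{5}\right) - 1840659 = \frac{102514}{15} - 1840659 = - \frac{27507371}{15}$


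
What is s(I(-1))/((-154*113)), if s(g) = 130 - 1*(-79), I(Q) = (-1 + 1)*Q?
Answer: -19/1582 ≈ -0.012010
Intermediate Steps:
I(Q) = 0 (I(Q) = 0*Q = 0)
s(g) = 209 (s(g) = 130 + 79 = 209)
s(I(-1))/((-154*113)) = 209/((-154*113)) = 209/(-17402) = 209*(-1/17402) = -19/1582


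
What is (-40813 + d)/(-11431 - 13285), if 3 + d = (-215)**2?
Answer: -5409/24716 ≈ -0.21885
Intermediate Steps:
d = 46222 (d = -3 + (-215)**2 = -3 + 46225 = 46222)
(-40813 + d)/(-11431 - 13285) = (-40813 + 46222)/(-11431 - 13285) = 5409/(-24716) = 5409*(-1/24716) = -5409/24716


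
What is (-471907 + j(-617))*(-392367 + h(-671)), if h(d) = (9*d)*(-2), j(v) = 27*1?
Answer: 179450773320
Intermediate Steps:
j(v) = 27
h(d) = -18*d
(-471907 + j(-617))*(-392367 + h(-671)) = (-471907 + 27)*(-392367 - 18*(-671)) = -471880*(-392367 + 12078) = -471880*(-380289) = 179450773320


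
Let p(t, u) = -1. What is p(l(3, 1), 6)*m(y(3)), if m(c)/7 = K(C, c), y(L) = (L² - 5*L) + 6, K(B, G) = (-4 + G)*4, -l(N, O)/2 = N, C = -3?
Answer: 112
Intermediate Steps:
l(N, O) = -2*N
K(B, G) = -16 + 4*G
y(L) = 6 + L² - 5*L
m(c) = -112 + 28*c (m(c) = 7*(-16 + 4*c) = -112 + 28*c)
p(l(3, 1), 6)*m(y(3)) = -(-112 + 28*(6 + 3² - 5*3)) = -(-112 + 28*(6 + 9 - 15)) = -(-112 + 28*0) = -(-112 + 0) = -1*(-112) = 112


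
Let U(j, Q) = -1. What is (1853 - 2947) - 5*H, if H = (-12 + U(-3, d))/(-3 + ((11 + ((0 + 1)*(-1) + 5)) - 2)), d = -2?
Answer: -2175/2 ≈ -1087.5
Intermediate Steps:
H = -13/10 (H = (-12 - 1)/(-3 + ((11 + ((0 + 1)*(-1) + 5)) - 2)) = -13/(-3 + ((11 + (1*(-1) + 5)) - 2)) = -13/(-3 + ((11 + (-1 + 5)) - 2)) = -13/(-3 + ((11 + 4) - 2)) = -13/(-3 + (15 - 2)) = -13/(-3 + 13) = -13/10 ≈ -1.3000)
(1853 - 2947) - 5*H = (1853 - 2947) - 5*(-13/10) = -1094 + 13/2 = -2175/2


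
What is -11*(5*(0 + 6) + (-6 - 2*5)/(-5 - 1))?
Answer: -1078/3 ≈ -359.33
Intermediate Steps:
-11*(5*(0 + 6) + (-6 - 2*5)/(-5 - 1)) = -11*(5*6 + (-6 - 10)/(-6)) = -11*(30 - 16*(-⅙)) = -11*(30 + 8/3) = -11*98/3 = -1*1078/3 = -1078/3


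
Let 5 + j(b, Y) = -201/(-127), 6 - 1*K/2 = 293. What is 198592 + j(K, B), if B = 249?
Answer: 25220750/127 ≈ 1.9859e+5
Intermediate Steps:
K = -574 (K = 12 - 2*293 = 12 - 586 = -574)
j(b, Y) = -434/127 (j(b, Y) = -5 - 201/(-127) = -5 - 201*(-1/127) = -5 + 201/127 = -434/127)
198592 + j(K, B) = 198592 - 434/127 = 25220750/127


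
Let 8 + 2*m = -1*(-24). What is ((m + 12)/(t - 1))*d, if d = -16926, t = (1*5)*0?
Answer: 338520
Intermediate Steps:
t = 0 (t = 5*0 = 0)
m = 8 (m = -4 + (-1*(-24))/2 = -4 + (½)*24 = -4 + 12 = 8)
((m + 12)/(t - 1))*d = ((8 + 12)/(0 - 1))*(-16926) = (20/(-1))*(-16926) = (20*(-1))*(-16926) = -20*(-16926) = 338520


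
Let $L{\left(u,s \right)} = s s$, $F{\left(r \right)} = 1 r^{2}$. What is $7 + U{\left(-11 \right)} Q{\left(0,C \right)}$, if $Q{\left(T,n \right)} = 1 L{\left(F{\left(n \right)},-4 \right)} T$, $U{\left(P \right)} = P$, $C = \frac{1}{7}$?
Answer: $7$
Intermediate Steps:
$C = \frac{1}{7} \approx 0.14286$
$F{\left(r \right)} = r^{2}$
$L{\left(u,s \right)} = s^{2}$
$Q{\left(T,n \right)} = 16 T$ ($Q{\left(T,n \right)} = 1 \left(-4\right)^{2} T = 1 \cdot 16 T = 16 T$)
$7 + U{\left(-11 \right)} Q{\left(0,C \right)} = 7 - 11 \cdot 16 \cdot 0 = 7 - 0 = 7 + 0 = 7$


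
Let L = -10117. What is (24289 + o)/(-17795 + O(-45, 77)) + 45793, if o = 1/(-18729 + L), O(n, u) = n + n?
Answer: 3374914071791/73701530 ≈ 45792.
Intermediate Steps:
O(n, u) = 2*n
o = -1/28846 (o = 1/(-18729 - 10117) = 1/(-28846) = -1/28846 ≈ -3.4667e-5)
(24289 + o)/(-17795 + O(-45, 77)) + 45793 = (24289 - 1/28846)/(-17795 + 2*(-45)) + 45793 = 700640493/(28846*(-17795 - 90)) + 45793 = (700640493/28846)/(-17885) + 45793 = (700640493/28846)*(-1/17885) + 45793 = -100091499/73701530 + 45793 = 3374914071791/73701530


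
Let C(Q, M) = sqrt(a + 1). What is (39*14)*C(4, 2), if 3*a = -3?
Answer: 0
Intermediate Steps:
a = -1 (a = (1/3)*(-3) = -1)
C(Q, M) = 0 (C(Q, M) = sqrt(-1 + 1) = sqrt(0) = 0)
(39*14)*C(4, 2) = (39*14)*0 = 546*0 = 0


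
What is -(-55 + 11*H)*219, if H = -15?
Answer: 48180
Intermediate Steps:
-(-55 + 11*H)*219 = -11/(1/(-5*1 - 15))*219 = -11/(1/(-5 - 15))*219 = -11/(1/(-20))*219 = -11/(-1/20)*219 = -11*(-20)*219 = 220*219 = 48180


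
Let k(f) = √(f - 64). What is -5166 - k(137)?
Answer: -5166 - √73 ≈ -5174.5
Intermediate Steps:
k(f) = √(-64 + f)
-5166 - k(137) = -5166 - √(-64 + 137) = -5166 - √73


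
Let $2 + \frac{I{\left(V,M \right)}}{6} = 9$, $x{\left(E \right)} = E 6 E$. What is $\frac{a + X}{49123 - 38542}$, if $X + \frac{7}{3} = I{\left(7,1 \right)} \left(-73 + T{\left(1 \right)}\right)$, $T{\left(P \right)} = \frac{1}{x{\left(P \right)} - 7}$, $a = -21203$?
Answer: $- \frac{72940}{31743} \approx -2.2978$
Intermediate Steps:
$x{\left(E \right)} = 6 E^{2}$ ($x{\left(E \right)} = 6 E E = 6 E^{2}$)
$T{\left(P \right)} = \frac{1}{-7 + 6 P^{2}}$ ($T{\left(P \right)} = \frac{1}{6 P^{2} - 7} = \frac{1}{-7 + 6 P^{2}}$)
$I{\left(V,M \right)} = 42$ ($I{\left(V,M \right)} = -12 + 6 \cdot 9 = -12 + 54 = 42$)
$X = - \frac{9331}{3}$ ($X = - \frac{7}{3} + 42 \left(-73 + \frac{1}{-7 + 6 \cdot 1^{2}}\right) = - \frac{7}{3} + 42 \left(-73 + \frac{1}{-7 + 6 \cdot 1}\right) = - \frac{7}{3} + 42 \left(-73 + \frac{1}{-7 + 6}\right) = - \frac{7}{3} + 42 \left(-73 + \frac{1}{-1}\right) = - \frac{7}{3} + 42 \left(-73 - 1\right) = - \frac{7}{3} + 42 \left(-74\right) = - \frac{7}{3} - 3108 = - \frac{9331}{3} \approx -3110.3$)
$\frac{a + X}{49123 - 38542} = \frac{-21203 - \frac{9331}{3}}{49123 - 38542} = - \frac{72940}{3 \cdot 10581} = \left(- \frac{72940}{3}\right) \frac{1}{10581} = - \frac{72940}{31743}$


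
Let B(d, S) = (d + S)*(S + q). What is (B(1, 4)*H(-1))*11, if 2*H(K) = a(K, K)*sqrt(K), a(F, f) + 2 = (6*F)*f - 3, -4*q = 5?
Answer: 605*I/8 ≈ 75.625*I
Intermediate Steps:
q = -5/4 (q = -1/4*5 = -5/4 ≈ -1.2500)
a(F, f) = -5 + 6*F*f (a(F, f) = -2 + ((6*F)*f - 3) = -2 + (6*F*f - 3) = -2 + (-3 + 6*F*f) = -5 + 6*F*f)
B(d, S) = (-5/4 + S)*(S + d) (B(d, S) = (d + S)*(S - 5/4) = (S + d)*(-5/4 + S) = (-5/4 + S)*(S + d))
H(K) = sqrt(K)*(-5 + 6*K**2)/2 (H(K) = ((-5 + 6*K*K)*sqrt(K))/2 = ((-5 + 6*K**2)*sqrt(K))/2 = (sqrt(K)*(-5 + 6*K**2))/2 = sqrt(K)*(-5 + 6*K**2)/2)
(B(1, 4)*H(-1))*11 = ((4**2 - 5/4*4 - 5/4*1 + 4*1)*(sqrt(-1)*(-5 + 6*(-1)**2)/2))*11 = ((16 - 5 - 5/4 + 4)*(I*(-5 + 6*1)/2))*11 = (55*(I*(-5 + 6)/2)/4)*11 = (55*((1/2)*I*1)/4)*11 = (55*(I/2)/4)*11 = (55*I/8)*11 = 605*I/8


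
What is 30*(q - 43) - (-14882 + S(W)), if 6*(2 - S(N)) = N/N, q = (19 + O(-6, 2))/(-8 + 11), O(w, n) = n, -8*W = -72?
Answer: 82801/6 ≈ 13800.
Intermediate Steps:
W = 9 (W = -⅛*(-72) = 9)
q = 7 (q = (19 + 2)/(-8 + 11) = 21/3 = 21*(⅓) = 7)
S(N) = 11/6 (S(N) = 2 - N/(6*N) = 2 - ⅙*1 = 2 - ⅙ = 11/6)
30*(q - 43) - (-14882 + S(W)) = 30*(7 - 43) - (-14882 + 11/6) = 30*(-36) - 1*(-89281/6) = -1080 + 89281/6 = 82801/6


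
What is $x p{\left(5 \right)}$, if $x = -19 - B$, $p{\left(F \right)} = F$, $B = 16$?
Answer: $-175$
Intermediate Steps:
$x = -35$ ($x = -19 - 16 = -35$)
$x p{\left(5 \right)} = \left(-35\right) 5 = -175$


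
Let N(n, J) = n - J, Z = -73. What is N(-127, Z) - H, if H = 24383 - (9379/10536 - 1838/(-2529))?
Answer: -217031358023/8881848 ≈ -24435.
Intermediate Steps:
H = 216551738231/8881848 (H = 24383 - (9379*(1/10536) - 1838*(-1/2529)) = 24383 - (9379/10536 + 1838/2529) = 24383 - 1*14361553/8881848 = 24383 - 14361553/8881848 = 216551738231/8881848 ≈ 24381.)
N(-127, Z) - H = (-127 - 1*(-73)) - 1*216551738231/8881848 = (-127 + 73) - 216551738231/8881848 = -54 - 216551738231/8881848 = -217031358023/8881848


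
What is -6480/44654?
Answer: -3240/22327 ≈ -0.14512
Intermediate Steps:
-6480/44654 = -6480*1/44654 = -3240/22327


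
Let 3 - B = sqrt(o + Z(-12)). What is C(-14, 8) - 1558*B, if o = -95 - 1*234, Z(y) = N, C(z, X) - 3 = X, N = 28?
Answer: -4663 + 1558*I*sqrt(301) ≈ -4663.0 + 27030.0*I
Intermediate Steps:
C(z, X) = 3 + X
Z(y) = 28
o = -329 (o = -95 - 234 = -329)
B = 3 - I*sqrt(301) (B = 3 - sqrt(-329 + 28) = 3 - sqrt(-301) = 3 - I*sqrt(301) ≈ 3.0 - 17.349*I)
C(-14, 8) - 1558*B = (3 + 8) - 1558*(3 - I*sqrt(301)) = 11 + (-4674 + 1558*I*sqrt(301)) = -4663 + 1558*I*sqrt(301)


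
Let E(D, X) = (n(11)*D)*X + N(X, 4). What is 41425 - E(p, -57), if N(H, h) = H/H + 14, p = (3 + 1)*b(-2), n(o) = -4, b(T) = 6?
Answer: 35938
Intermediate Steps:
p = 24 (p = (3 + 1)*6 = 4*6 = 24)
N(H, h) = 15 (N(H, h) = 1 + 14 = 15)
E(D, X) = 15 - 4*D*X (E(D, X) = (-4*D)*X + 15 = -4*D*X + 15 = 15 - 4*D*X)
41425 - E(p, -57) = 41425 - (15 - 4*24*(-57)) = 41425 - (15 + 5472) = 41425 - 1*5487 = 41425 - 5487 = 35938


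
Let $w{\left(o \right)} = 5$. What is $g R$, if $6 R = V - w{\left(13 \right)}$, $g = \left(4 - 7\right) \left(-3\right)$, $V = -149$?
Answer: $-231$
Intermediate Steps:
$g = 9$ ($g = \left(4 - 7\right) \left(-3\right) = \left(-3\right) \left(-3\right) = 9$)
$R = - \frac{77}{3}$ ($R = \frac{-149 - 5}{6} = \frac{1}{6} \left(-154\right) = - \frac{77}{3} \approx -25.667$)
$g R = 9 \left(- \frac{77}{3}\right) = -231$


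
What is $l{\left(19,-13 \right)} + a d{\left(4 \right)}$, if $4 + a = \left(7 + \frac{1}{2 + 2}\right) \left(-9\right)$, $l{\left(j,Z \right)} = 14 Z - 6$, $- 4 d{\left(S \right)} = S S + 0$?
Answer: $89$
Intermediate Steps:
$d{\left(S \right)} = - \frac{S^{2}}{4}$ ($d{\left(S \right)} = - \frac{S S + 0}{4} = - \frac{S^{2} + 0}{4} = - \frac{S^{2}}{4}$)
$l{\left(j,Z \right)} = -6 + 14 Z$
$a = - \frac{277}{4}$ ($a = -4 + \left(7 + \frac{1}{2 + 2}\right) \left(-9\right) = -4 + \left(7 + \frac{1}{4}\right) \left(-9\right) = -4 + \frac{29}{4} \left(-9\right) = -4 - \frac{261}{4} = - \frac{277}{4} \approx -69.25$)
$l{\left(19,-13 \right)} + a d{\left(4 \right)} = \left(-6 + 14 \left(-13\right)\right) - \frac{277 \left(- \frac{4^{2}}{4}\right)}{4} = \left(-6 - 182\right) - \frac{277 \left(\left(- \frac{1}{4}\right) 16\right)}{4} = -188 - -277 = -188 + 277 = 89$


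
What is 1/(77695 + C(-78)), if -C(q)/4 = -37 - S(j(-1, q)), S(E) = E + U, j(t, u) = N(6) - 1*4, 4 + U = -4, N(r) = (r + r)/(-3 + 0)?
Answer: 1/77779 ≈ 1.2857e-5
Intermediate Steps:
N(r) = -2*r/3 (N(r) = (2*r)/(-3) = (2*r)*(-⅓) = -2*r/3)
U = -8 (U = -4 - 4 = -8)
j(t, u) = -8 (j(t, u) = -⅔*6 - 1*4 = -4 - 4 = -8)
S(E) = -8 + E (S(E) = E - 8 = -8 + E)
C(q) = 84 (C(q) = -4*(-37 - (-8 - 8)) = -4*(-37 - 1*(-16)) = -4*(-37 + 16) = -4*(-21) = 84)
1/(77695 + C(-78)) = 1/(77695 + 84) = 1/77779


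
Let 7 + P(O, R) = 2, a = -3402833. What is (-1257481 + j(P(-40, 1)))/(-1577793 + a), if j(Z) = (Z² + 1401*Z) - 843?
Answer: 632652/2490313 ≈ 0.25405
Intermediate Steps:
P(O, R) = -5 (P(O, R) = -7 + 2 = -5)
j(Z) = -843 + Z² + 1401*Z
(-1257481 + j(P(-40, 1)))/(-1577793 + a) = (-1257481 + (-843 + (-5)² + 1401*(-5)))/(-1577793 - 3402833) = (-1257481 + (-843 + 25 - 7005))/(-4980626) = (-1257481 - 7823)*(-1/4980626) = -1265304*(-1/4980626) = 632652/2490313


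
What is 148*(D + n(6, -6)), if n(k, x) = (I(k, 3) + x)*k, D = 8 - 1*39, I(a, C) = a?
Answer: -4588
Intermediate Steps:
D = -31 (D = 8 - 39 = -31)
n(k, x) = k*(k + x) (n(k, x) = (k + x)*k = k*(k + x))
148*(D + n(6, -6)) = 148*(-31 + 6*(6 - 6)) = 148*(-31 + 6*0) = 148*(-31 + 0) = 148*(-31) = -4588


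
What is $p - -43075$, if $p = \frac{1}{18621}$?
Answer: $\frac{802099576}{18621} \approx 43075.0$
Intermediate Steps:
$p = \frac{1}{18621} \approx 5.3703 \cdot 10^{-5}$
$p - -43075 = \frac{1}{18621} - -43075 = \frac{1}{18621} + 43075 = \frac{802099576}{18621}$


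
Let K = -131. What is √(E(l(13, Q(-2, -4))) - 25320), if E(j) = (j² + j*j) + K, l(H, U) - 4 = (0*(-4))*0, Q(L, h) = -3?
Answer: I*√25419 ≈ 159.43*I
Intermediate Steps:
l(H, U) = 4 (l(H, U) = 4 + (0*(-4))*0 = 4 + 0*0 = 4 + 0 = 4)
E(j) = -131 + 2*j² (E(j) = (j² + j*j) - 131 = (j² + j²) - 131 = 2*j² - 131 = -131 + 2*j²)
√(E(l(13, Q(-2, -4))) - 25320) = √((-131 + 2*4²) - 25320) = √((-131 + 2*16) - 25320) = √((-131 + 32) - 25320) = √(-99 - 25320) = √(-25419) = I*√25419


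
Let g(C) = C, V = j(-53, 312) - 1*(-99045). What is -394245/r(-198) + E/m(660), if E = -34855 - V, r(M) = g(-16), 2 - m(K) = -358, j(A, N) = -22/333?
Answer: 5818583969/239760 ≈ 24268.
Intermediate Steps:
j(A, N) = -22/333 (j(A, N) = -22*1/333 = -22/333)
m(K) = 360 (m(K) = 2 - 1*(-358) = 2 + 358 = 360)
V = 32981963/333 (V = -22/333 - 1*(-99045) = -22/333 + 99045 = 32981963/333 ≈ 99045.)
r(M) = -16
E = -44588678/333 (E = -34855 - 1*32981963/333 = -34855 - 32981963/333 = -44588678/333 ≈ -1.3390e+5)
-394245/r(-198) + E/m(660) = -394245/(-16) - 44588678/333/360 = -394245*(-1/16) - 44588678/333*1/360 = 394245/16 - 22294339/59940 = 5818583969/239760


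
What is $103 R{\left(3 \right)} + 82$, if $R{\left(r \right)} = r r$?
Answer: $1009$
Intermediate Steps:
$R{\left(r \right)} = r^{2}$
$103 R{\left(3 \right)} + 82 = 103 \cdot 3^{2} + 82 = 103 \cdot 9 + 82 = 927 + 82 = 1009$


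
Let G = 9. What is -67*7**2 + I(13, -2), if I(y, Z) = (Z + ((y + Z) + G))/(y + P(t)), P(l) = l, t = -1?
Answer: -6563/2 ≈ -3281.5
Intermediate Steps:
I(y, Z) = (9 + y + 2*Z)/(-1 + y) (I(y, Z) = (Z + ((y + Z) + 9))/(y - 1) = (Z + ((Z + y) + 9))/(-1 + y) = (Z + (9 + Z + y))/(-1 + y) = (9 + y + 2*Z)/(-1 + y))
-67*7**2 + I(13, -2) = -67*7**2 + (9 + 13 + 2*(-2))/(-1 + 13) = -67*49 + (9 + 13 - 4)/12 = -3283 + (1/12)*18 = -3283 + 3/2 = -6563/2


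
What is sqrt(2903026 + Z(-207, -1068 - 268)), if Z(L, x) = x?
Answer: 3*sqrt(322410) ≈ 1703.4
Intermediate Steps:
sqrt(2903026 + Z(-207, -1068 - 268)) = sqrt(2903026 + (-1068 - 268)) = sqrt(2903026 - 1336) = sqrt(2901690) = 3*sqrt(322410)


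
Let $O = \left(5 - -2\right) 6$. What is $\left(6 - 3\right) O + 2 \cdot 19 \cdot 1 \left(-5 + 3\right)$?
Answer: $50$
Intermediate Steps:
$O = 42$ ($O = \left(5 + 2\right) 6 = 7 \cdot 6 = 42$)
$\left(6 - 3\right) O + 2 \cdot 19 \cdot 1 \left(-5 + 3\right) = \left(6 - 3\right) 42 + 2 \cdot 19 \cdot 1 \left(-5 + 3\right) = 3 \cdot 42 + 38 \cdot 1 \left(-2\right) = 126 + 38 \left(-2\right) = 126 - 76 = 50$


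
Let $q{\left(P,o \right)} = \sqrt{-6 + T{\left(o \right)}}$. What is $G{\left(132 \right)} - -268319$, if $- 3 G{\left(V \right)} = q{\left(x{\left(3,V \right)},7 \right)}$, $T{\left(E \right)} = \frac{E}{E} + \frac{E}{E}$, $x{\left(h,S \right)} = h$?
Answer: $268319 - \frac{2 i}{3} \approx 2.6832 \cdot 10^{5} - 0.66667 i$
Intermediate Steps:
$T{\left(E \right)} = 2$ ($T{\left(E \right)} = 1 + 1 = 2$)
$q{\left(P,o \right)} = 2 i$ ($q{\left(P,o \right)} = \sqrt{-6 + 2} = \sqrt{-4} = 2 i$)
$G{\left(V \right)} = - \frac{2 i}{3}$
$G{\left(132 \right)} - -268319 = - \frac{2 i}{3} - -268319 = - \frac{2 i}{3} + 268319 = 268319 - \frac{2 i}{3}$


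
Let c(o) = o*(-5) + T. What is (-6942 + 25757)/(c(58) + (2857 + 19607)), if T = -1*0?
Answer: 18815/22174 ≈ 0.84852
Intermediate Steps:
T = 0
c(o) = -5*o (c(o) = o*(-5) + 0 = -5*o + 0 = -5*o)
(-6942 + 25757)/(c(58) + (2857 + 19607)) = (-6942 + 25757)/(-5*58 + (2857 + 19607)) = 18815/(-290 + 22464) = 18815/22174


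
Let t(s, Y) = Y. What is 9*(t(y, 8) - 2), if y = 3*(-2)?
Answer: 54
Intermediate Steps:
y = -6
9*(t(y, 8) - 2) = 9*(8 - 2) = 9*6 = 54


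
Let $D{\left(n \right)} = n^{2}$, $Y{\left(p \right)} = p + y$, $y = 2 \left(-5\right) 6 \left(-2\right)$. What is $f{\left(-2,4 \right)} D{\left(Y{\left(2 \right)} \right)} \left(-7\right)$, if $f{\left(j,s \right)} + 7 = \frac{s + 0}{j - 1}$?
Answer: $\frac{2604700}{3} \approx 8.6823 \cdot 10^{5}$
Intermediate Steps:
$y = 120$ ($y = \left(-10\right) \left(-12\right) = 120$)
$f{\left(j,s \right)} = -7 + \frac{s}{-1 + j}$ ($f{\left(j,s \right)} = -7 + \frac{s + 0}{j - 1} = -7 + \frac{s}{-1 + j}$)
$Y{\left(p \right)} = 120 + p$ ($Y{\left(p \right)} = p + 120 = 120 + p$)
$f{\left(-2,4 \right)} D{\left(Y{\left(2 \right)} \right)} \left(-7\right) = \frac{7 + 4 - -14}{-1 - 2} \left(120 + 2\right)^{2} \left(-7\right) = \frac{7 + 4 + 14}{-3} \cdot 122^{2} \left(-7\right) = \left(- \frac{1}{3}\right) 25 \cdot 14884 \left(-7\right) = \left(- \frac{25}{3}\right) 14884 \left(-7\right) = \left(- \frac{372100}{3}\right) \left(-7\right) = \frac{2604700}{3}$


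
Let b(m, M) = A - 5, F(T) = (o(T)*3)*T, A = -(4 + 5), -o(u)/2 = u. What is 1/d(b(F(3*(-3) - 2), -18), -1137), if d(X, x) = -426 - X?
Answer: -1/412 ≈ -0.0024272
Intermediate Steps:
o(u) = -2*u
A = -9 (A = -1*9 = -9)
F(T) = -6*T**2 (F(T) = (-2*T*3)*T = (-6*T)*T = -6*T**2)
b(m, M) = -14 (b(m, M) = -9 - 5 = -14)
1/d(b(F(3*(-3) - 2), -18), -1137) = 1/(-426 - 1*(-14)) = 1/(-426 + 14) = 1/(-412) = -1/412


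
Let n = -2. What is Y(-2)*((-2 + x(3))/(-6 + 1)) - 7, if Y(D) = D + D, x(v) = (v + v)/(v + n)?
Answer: -19/5 ≈ -3.8000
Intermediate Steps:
x(v) = 2*v/(-2 + v) (x(v) = (v + v)/(v - 2) = (2*v)/(-2 + v) = 2*v/(-2 + v))
Y(D) = 2*D
Y(-2)*((-2 + x(3))/(-6 + 1)) - 7 = (2*(-2))*((-2 + 2*3/(-2 + 3))/(-6 + 1)) - 7 = -4*(-2 + 2*3/1)/(-5) - 7 = -4*(-2 + 2*3*1)*(-1)/5 - 7 = -4*(-2 + 6)*(-1)/5 - 7 = -16*(-1)/5 - 7 = -4*(-⅘) - 7 = 16/5 - 7 = -19/5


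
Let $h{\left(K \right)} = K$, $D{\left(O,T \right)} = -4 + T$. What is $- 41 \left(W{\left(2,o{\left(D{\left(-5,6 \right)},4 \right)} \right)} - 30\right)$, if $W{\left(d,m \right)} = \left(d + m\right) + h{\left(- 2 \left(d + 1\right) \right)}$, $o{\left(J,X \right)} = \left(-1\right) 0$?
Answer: $1394$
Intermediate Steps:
$o{\left(J,X \right)} = 0$
$W{\left(d,m \right)} = -2 + m - d$ ($W{\left(d,m \right)} = \left(d + m\right) - 2 \left(d + 1\right) = \left(d + m\right) - 2 \left(1 + d\right) = \left(d + m\right) - \left(2 + 2 d\right) = -2 + m - d$)
$- 41 \left(W{\left(2,o{\left(D{\left(-5,6 \right)},4 \right)} \right)} - 30\right) = - 41 \left(\left(-2 + 0 - 2\right) - 30\right) = - 41 \left(-4 - 30\right) = \left(-41\right) \left(-34\right) = 1394$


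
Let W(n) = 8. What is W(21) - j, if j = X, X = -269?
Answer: 277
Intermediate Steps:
j = -269
W(21) - j = 8 - 1*(-269) = 8 + 269 = 277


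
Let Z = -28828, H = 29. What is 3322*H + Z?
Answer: 67510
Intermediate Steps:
3322*H + Z = 3322*29 - 28828 = 96338 - 28828 = 67510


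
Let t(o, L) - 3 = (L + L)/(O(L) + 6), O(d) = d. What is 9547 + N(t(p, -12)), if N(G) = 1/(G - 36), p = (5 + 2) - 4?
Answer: 276862/29 ≈ 9547.0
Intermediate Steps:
p = 3 (p = 7 - 4 = 3)
t(o, L) = 3 + 2*L/(6 + L) (t(o, L) = 3 + (L + L)/(L + 6) = 3 + (2*L)/(6 + L) = 3 + 2*L/(6 + L))
N(G) = 1/(-36 + G)
9547 + N(t(p, -12)) = 9547 + 1/(-36 + (18 + 5*(-12))/(6 - 12)) = 9547 + 1/(-36 + (18 - 60)/(-6)) = 9547 + 1/(-36 - ⅙*(-42)) = 9547 + 1/(-36 + 7) = 9547 + 1/(-29) = 9547 - 1/29 = 276862/29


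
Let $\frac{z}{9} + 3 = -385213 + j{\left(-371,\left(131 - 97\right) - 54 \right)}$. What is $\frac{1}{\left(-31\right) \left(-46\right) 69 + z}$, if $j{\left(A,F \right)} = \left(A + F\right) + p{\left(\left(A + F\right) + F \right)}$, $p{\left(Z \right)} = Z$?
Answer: $- \frac{1}{3375768} \approx -2.9623 \cdot 10^{-7}$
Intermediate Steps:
$j{\left(A,F \right)} = 2 A + 3 F$ ($j{\left(A,F \right)} = \left(A + F\right) + \left(\left(A + F\right) + F\right) = \left(A + F\right) + \left(A + 2 F\right) = 2 A + 3 F$)
$z = -3474162$ ($z = -27 + 9 \left(-385213 + \left(2 \left(-371\right) + 3 \left(\left(131 - 97\right) - 54\right)\right)\right) = -27 + 9 \left(-385213 - \left(742 - 3 \left(34 - 54\right)\right)\right) = -27 + 9 \left(-385213 + \left(-742 + 3 \left(-20\right)\right)\right) = -27 + 9 \left(-385213 - 802\right) = -27 + 9 \left(-386015\right) = -27 - 3474135 = -3474162$)
$\frac{1}{\left(-31\right) \left(-46\right) 69 + z} = \frac{1}{\left(-31\right) \left(-46\right) 69 - 3474162} = \frac{1}{1426 \cdot 69 - 3474162} = \frac{1}{98394 - 3474162} = \frac{1}{-3375768} = - \frac{1}{3375768}$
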